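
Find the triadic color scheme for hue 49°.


Triadic: equally spaced at 120° intervals
H1 = 49°
H2 = (49 + 120) mod 360 = 169°
H3 = (49 + 240) mod 360 = 289°
Triadic = 49°, 169°, 289°


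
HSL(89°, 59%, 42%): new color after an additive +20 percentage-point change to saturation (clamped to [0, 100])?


Original S = 59%
Adjustment = +20 percentage points
New S = 59 + (20) = 79
Clamp to [0, 100] → 79
= HSL(89°, 79%, 42%)


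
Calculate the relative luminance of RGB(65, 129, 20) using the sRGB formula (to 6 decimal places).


Linearize each channel (sRGB transfer function): c = v/255; c_lin = c/12.92 if c ≤ 0.04045, else ((c+0.055)/1.055)^2.4
  R: 65/255 ≈ 0.254902 > 0.04045 → ((0.254902+0.055)/1.055)^2.4 ≈ 0.052861
  G: 129/255 ≈ 0.505882 > 0.04045 → ((0.505882+0.055)/1.055)^2.4 ≈ 0.219526
  B: 20/255 ≈ 0.078431 > 0.04045 → ((0.078431+0.055)/1.055)^2.4 ≈ 0.006995
R_lin = 0.052861, G_lin = 0.219526, B_lin = 0.006995
L = 0.2126×R + 0.7152×G + 0.0722×B
L = 0.2126×0.052861 + 0.7152×0.219526 + 0.0722×0.006995
L ≈ 0.168748


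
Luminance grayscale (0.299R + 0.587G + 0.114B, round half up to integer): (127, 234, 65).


Gray = 0.299×R + 0.587×G + 0.114×B
Gray = 0.299×127 + 0.587×234 + 0.114×65
Gray = 37.973 + 137.358 + 7.410
Gray = 182.741 → round half up → 183
Gray = 183


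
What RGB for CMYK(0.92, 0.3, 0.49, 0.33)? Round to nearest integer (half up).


R = 255 × (1-C) × (1-K) = 255 × 0.08 × 0.67 = 13.668 → 14
G = 255 × (1-M) × (1-K) = 255 × 0.70 × 0.67 = 119.595 → 120
B = 255 × (1-Y) × (1-K) = 255 × 0.51 × 0.67 = 87.1335 → 87
= RGB(14, 120, 87)


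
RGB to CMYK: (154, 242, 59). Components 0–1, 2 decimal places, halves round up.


R'=154/255≈0.6039, G'=242/255≈0.9490, B'=59/255≈0.2314
K = 1 - max(R',G',B') = 1 - 242/255 = 13/255 = 0.05098… → 0.05
(1-R'-K)/(1-K) simplifies to (max-R)/max with max = 242:
C = (242-154)/242 = 88/242 = 0.36363… → 0.36
M = (242-242)/242 = 0/242 = 0 → 0.00
Y = (242-59)/242 = 183/242 = 0.75619… → 0.76
= CMYK(0.36, 0.00, 0.76, 0.05)


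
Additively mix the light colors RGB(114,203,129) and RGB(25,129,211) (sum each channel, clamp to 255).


Additive: each channel = min(255, C₁+C₂)
R: 114+25 = 139 → 139
G: 203+129 = 332 → 255
B: 129+211 = 340 → 255
= RGB(139, 255, 255)


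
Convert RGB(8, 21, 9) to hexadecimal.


R = 8 → 08 (hex)
G = 21 → 15 (hex)
B = 9 → 09 (hex)
Hex = #081509


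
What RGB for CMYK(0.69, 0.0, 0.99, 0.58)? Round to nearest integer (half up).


R = 255 × (1-C) × (1-K) = 255 × 0.31 × 0.42 = 33.201 → 33
G = 255 × (1-M) × (1-K) = 255 × 1.00 × 0.42 = 107.1 → 107
B = 255 × (1-Y) × (1-K) = 255 × 0.01 × 0.42 = 1.071 → 1
= RGB(33, 107, 1)


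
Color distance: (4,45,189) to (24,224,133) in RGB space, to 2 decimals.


d = √[(R₁-R₂)² + (G₁-G₂)² + (B₁-B₂)²]
d = √[(4-24)² + (45-224)² + (189-133)²]
d = √[400 + 32041 + 3136]
d = √35577
d ≈ 188.62


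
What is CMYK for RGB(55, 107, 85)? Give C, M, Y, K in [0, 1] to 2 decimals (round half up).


R'=55/255≈0.2157, G'=107/255≈0.4196, B'=85/255≈0.3333
K = 1 - max(R',G',B') = 1 - 107/255 = 148/255 = 0.58039… → 0.58
(1-R'-K)/(1-K) simplifies to (max-R)/max with max = 107:
C = (107-55)/107 = 52/107 = 0.48598… → 0.49
M = (107-107)/107 = 0/107 = 0 → 0.00
Y = (107-85)/107 = 22/107 = 0.20560… → 0.21
= CMYK(0.49, 0.00, 0.21, 0.58)


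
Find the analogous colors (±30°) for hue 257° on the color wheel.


Base hue: 257°
Left analog: (257 - 30) mod 360 = 227°
Right analog: (257 + 30) mod 360 = 287°
Analogous hues = 227° and 287°


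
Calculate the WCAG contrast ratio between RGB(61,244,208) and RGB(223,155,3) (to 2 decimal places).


Linearize each sRGB channel c=v/255: c/12.92 if c ≤ 0.04045 else ((c+0.055)/1.055)^2.4
L = 0.2126×R_lin + 0.7152×G_lin + 0.0722×B_lin
Color 1 (61,244,208):
  R=61: 61/255≈0.2392 > 0.04045 → ((0.2392+0.055)/1.055)^2.4 ≈ 0.04667
  G=244: 244/255≈0.9569 > 0.04045 → ((0.9569+0.055)/1.055)^2.4 ≈ 0.90466
  B=208: 208/255≈0.8157 > 0.04045 → ((0.8157+0.055)/1.055)^2.4 ≈ 0.63076
  L1 = 0.2126×0.04667 + 0.7152×0.90466 + 0.0722×0.63076 ≈ 0.70248
Color 2 (223,155,3):
  R=223: 223/255≈0.8745 > 0.04045 → ((0.8745+0.055)/1.055)^2.4 ≈ 0.73791
  G=155: 155/255≈0.6078 > 0.04045 → ((0.6078+0.055)/1.055)^2.4 ≈ 0.32778
  B=3: 3/255≈0.0118 ≤ 0.04045 → 0.0118/12.92 ≈ 0.00091
  L2 = 0.2126×0.73791 + 0.7152×0.32778 + 0.0722×0.00091 ≈ 0.39137
Lighter = 0.70248, Darker = 0.39137
Ratio = (L_lighter + 0.05) / (L_darker + 0.05)
Ratio = (0.70248 + 0.05) / (0.39137 + 0.05) = 0.75248 / 0.44137 ≈ 1.7049
Ratio ≈ 1.70:1


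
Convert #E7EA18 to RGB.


E7 → 231 (R)
EA → 234 (G)
18 → 24 (B)
= RGB(231, 234, 24)


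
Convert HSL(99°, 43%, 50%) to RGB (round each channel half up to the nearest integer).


H=99°, S=0.43, L=0.50
C = (1-|2L-1|)×S = (1-|0.00|)×0.43 = 0.43
H' = H/60 = 99/60 ≈ 1.6500; X = C×(1-|H' mod 2 - 1|) = 0.1505
m = L - C/2 = 0.50 - 0.215 = 0.285
Sector ⌊H'⌋ = 1 → (R',G',B') = (0.1505, 0.43, 0.0)
RGB = ((R'+m)×255, (G'+m)×255, (B'+m)×255) = (111.0525, 182.325, 72.675)
Round half up → RGB(111, 182, 73)


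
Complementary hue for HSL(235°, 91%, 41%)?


Complement = opposite side of color wheel = hue + 180°
H' = (235 + 180) mod 360 = 55°
S and L unchanged.
= HSL(55°, 91%, 41%)


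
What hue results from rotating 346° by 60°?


New hue = (H + rotation) mod 360
New hue = (346 + 60) mod 360
= 406 mod 360
= 46°


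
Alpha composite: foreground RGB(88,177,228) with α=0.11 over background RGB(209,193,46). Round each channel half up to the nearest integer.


C = α×F + (1-α)×B, with 1-α = 0.89
R: 0.11×88 + 0.89×209 = 9.68 + 186.01 = 195.69 → 196
G: 0.11×177 + 0.89×193 = 19.47 + 171.77 = 191.24 → 191
B: 0.11×228 + 0.89×46 = 25.08 + 40.94 = 66.02 → 66
= RGB(196, 191, 66)


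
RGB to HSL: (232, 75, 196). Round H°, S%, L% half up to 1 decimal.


Normalize: R'=232/255≈0.9098, G'=75/255≈0.2941, B'=196/255≈0.7686
Max=232/255, Min=75/255, Δ=Max-Min=157/255
L = (Max+Min)/2 = (232+75)/510 = 307/510 = 0.60196… → L = 60.2%
L > 0.5 → S = Δ/(2-Max-Min) = 157/(510-232-75) = 157/203 = 0.77339… → S = 77.3%
(the 1/255 factors cancel in S and H, so raw channel differences can be used)
Max is R' → H = 60 × (((G-B)/Δ) mod 6) = 60 × (((75-196)/157) mod 6)
  (-121)/157 = -0.7707…; negative, so add 6 → 5.2292…
  H = 60 × 5.2292… = 313.757…° → H = 313.8°
= HSL(313.8°, 77.3%, 60.2%)


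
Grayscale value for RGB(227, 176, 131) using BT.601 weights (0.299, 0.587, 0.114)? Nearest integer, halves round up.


Gray = 0.299×R + 0.587×G + 0.114×B
Gray = 0.299×227 + 0.587×176 + 0.114×131
Gray = 67.873 + 103.312 + 14.934
Gray = 186.119 → round half up → 186
Gray = 186


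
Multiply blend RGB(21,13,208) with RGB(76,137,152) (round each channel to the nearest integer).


Multiply: C = A×B/255, rounded to nearest integer
R: 21×76/255 = 1596/255 ≈ 6.259 → 6
G: 13×137/255 = 1781/255 ≈ 6.984 → 7
B: 208×152/255 = 31616/255 ≈ 123.984 → 124
= RGB(6, 7, 124)


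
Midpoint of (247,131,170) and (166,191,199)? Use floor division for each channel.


Midpoint: each channel = ⌊(C₁+C₂)/2⌋
R: ⌊(247+166)/2⌋ = 206
G: ⌊(131+191)/2⌋ = 161
B: ⌊(170+199)/2⌋ = 184
= RGB(206, 161, 184)


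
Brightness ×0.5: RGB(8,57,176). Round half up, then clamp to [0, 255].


Multiply each channel by 0.5, round half up, clamp to [0, 255]
R: 8×0.5 = 4
G: 57×0.5 = 28.5 → round → 29
B: 176×0.5 = 88
= RGB(4, 29, 88)


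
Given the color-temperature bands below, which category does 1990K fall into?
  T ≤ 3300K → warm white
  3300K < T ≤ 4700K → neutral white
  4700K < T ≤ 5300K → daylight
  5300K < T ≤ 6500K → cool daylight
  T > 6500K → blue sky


Temperature: 1990K
1990K ≤ 3300K → warm white
Classification: warm white


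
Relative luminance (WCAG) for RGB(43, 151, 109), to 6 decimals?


Linearize each channel (sRGB transfer function): c = v/255; c_lin = c/12.92 if c ≤ 0.04045, else ((c+0.055)/1.055)^2.4
  R: 43/255 ≈ 0.168627 > 0.04045 → ((0.168627+0.055)/1.055)^2.4 ≈ 0.024158
  G: 151/255 ≈ 0.592157 > 0.04045 → ((0.592157+0.055)/1.055)^2.4 ≈ 0.309469
  B: 109/255 ≈ 0.427451 > 0.04045 → ((0.427451+0.055)/1.055)^2.4 ≈ 0.152926
R_lin = 0.024158, G_lin = 0.309469, B_lin = 0.152926
L = 0.2126×R + 0.7152×G + 0.0722×B
L = 0.2126×0.024158 + 0.7152×0.309469 + 0.0722×0.152926
L ≈ 0.237509


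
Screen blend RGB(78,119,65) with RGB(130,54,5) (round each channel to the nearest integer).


Screen: C = 255 - (255-A)×(255-B)/255, rounded to nearest integer
R: 255 - (255-78)×(255-130)/255 = 255 - 22125/255 ≈ 255 - 86.765 = 168.235 → 168
G: 255 - (255-119)×(255-54)/255 = 255 - 27336/255 ≈ 255 - 107.200 = 147.800 → 148
B: 255 - (255-65)×(255-5)/255 = 255 - 47500/255 ≈ 255 - 186.275 = 68.725 → 69
= RGB(168, 148, 69)


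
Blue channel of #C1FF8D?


Color: #C1FF8D
R = C1 = 193
G = FF = 255
B = 8D = 141
Blue = 141


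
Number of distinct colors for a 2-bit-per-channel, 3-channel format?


Total bits = 2 bits/channel × 3 channels = 6 bits
Distinct colors = 2^6
= 64 colors


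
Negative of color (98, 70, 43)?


Invert: (255-R, 255-G, 255-B)
R: 255-98 = 157
G: 255-70 = 185
B: 255-43 = 212
= RGB(157, 185, 212)


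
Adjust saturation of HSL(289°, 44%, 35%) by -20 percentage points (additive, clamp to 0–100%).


Original S = 44%
Adjustment = -20 percentage points
New S = 44 + (-20) = 24
Clamp to [0, 100] → 24
= HSL(289°, 24%, 35%)


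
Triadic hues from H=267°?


Triadic: equally spaced at 120° intervals
H1 = 267°
H2 = (267 + 120) mod 360 = 27°
H3 = (267 + 240) mod 360 = 147°
Triadic = 267°, 27°, 147°


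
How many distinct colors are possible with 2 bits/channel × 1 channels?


Total bits = 2 bits/channel × 1 channels = 2 bits
Distinct colors = 2^2
= 4 colors


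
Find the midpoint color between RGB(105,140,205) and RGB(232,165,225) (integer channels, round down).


Midpoint: each channel = ⌊(C₁+C₂)/2⌋
R: ⌊(105+232)/2⌋ = 168
G: ⌊(140+165)/2⌋ = 152
B: ⌊(205+225)/2⌋ = 215
= RGB(168, 152, 215)


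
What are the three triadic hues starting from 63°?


Triadic: equally spaced at 120° intervals
H1 = 63°
H2 = (63 + 120) mod 360 = 183°
H3 = (63 + 240) mod 360 = 303°
Triadic = 63°, 183°, 303°


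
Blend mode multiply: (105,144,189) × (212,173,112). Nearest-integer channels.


Multiply: C = A×B/255, rounded to nearest integer
R: 105×212/255 = 22260/255 ≈ 87.294 → 87
G: 144×173/255 = 24912/255 ≈ 97.694 → 98
B: 189×112/255 = 21168/255 ≈ 83.012 → 83
= RGB(87, 98, 83)


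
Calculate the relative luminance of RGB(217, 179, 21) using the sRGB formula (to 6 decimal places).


Linearize each channel (sRGB transfer function): c = v/255; c_lin = c/12.92 if c ≤ 0.04045, else ((c+0.055)/1.055)^2.4
  R: 217/255 ≈ 0.850980 > 0.04045 → ((0.850980+0.055)/1.055)^2.4 ≈ 0.693872
  G: 179/255 ≈ 0.701961 > 0.04045 → ((0.701961+0.055)/1.055)^2.4 ≈ 0.450786
  B: 21/255 ≈ 0.082353 > 0.04045 → ((0.082353+0.055)/1.055)^2.4 ≈ 0.007499
R_lin = 0.693872, G_lin = 0.450786, B_lin = 0.007499
L = 0.2126×R + 0.7152×G + 0.0722×B
L = 0.2126×0.693872 + 0.7152×0.450786 + 0.0722×0.007499
L ≈ 0.470461


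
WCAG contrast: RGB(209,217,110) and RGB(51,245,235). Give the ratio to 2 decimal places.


Linearize each sRGB channel c=v/255: c/12.92 if c ≤ 0.04045 else ((c+0.055)/1.055)^2.4
L = 0.2126×R_lin + 0.7152×G_lin + 0.0722×B_lin
Color 1 (209,217,110):
  R=209: 209/255≈0.8196 > 0.04045 → ((0.8196+0.055)/1.055)^2.4 ≈ 0.63760
  G=217: 217/255≈0.8510 > 0.04045 → ((0.8510+0.055)/1.055)^2.4 ≈ 0.69387
  B=110: 110/255≈0.4314 > 0.04045 → ((0.4314+0.055)/1.055)^2.4 ≈ 0.15593
  L1 = 0.2126×0.63760 + 0.7152×0.69387 + 0.0722×0.15593 ≈ 0.64307
Color 2 (51,245,235):
  R=51: 51/255≈0.2000 > 0.04045 → ((0.2000+0.055)/1.055)^2.4 ≈ 0.03310
  G=245: 245/255≈0.9608 > 0.04045 → ((0.9608+0.055)/1.055)^2.4 ≈ 0.91310
  B=235: 235/255≈0.9216 > 0.04045 → ((0.9216+0.055)/1.055)^2.4 ≈ 0.83077
  L2 = 0.2126×0.03310 + 0.7152×0.91310 + 0.0722×0.83077 ≈ 0.72007
Lighter = 0.72007, Darker = 0.64307
Ratio = (L_lighter + 0.05) / (L_darker + 0.05)
Ratio = (0.72007 + 0.05) / (0.64307 + 0.05) = 0.77007 / 0.69307 ≈ 1.1111
Ratio ≈ 1.11:1


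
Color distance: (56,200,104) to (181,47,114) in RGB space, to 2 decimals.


d = √[(R₁-R₂)² + (G₁-G₂)² + (B₁-B₂)²]
d = √[(56-181)² + (200-47)² + (104-114)²]
d = √[15625 + 23409 + 100]
d = √39134
d ≈ 197.82


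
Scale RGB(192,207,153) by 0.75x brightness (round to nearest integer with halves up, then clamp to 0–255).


Multiply each channel by 0.75, round half up, clamp to [0, 255]
R: 192×0.75 = 144
G: 207×0.75 = 155.25 → round → 155
B: 153×0.75 = 114.75 → round → 115
= RGB(144, 155, 115)


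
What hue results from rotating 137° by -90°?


New hue = (H + rotation) mod 360
New hue = (137 -90) mod 360
= 47 mod 360
= 47°


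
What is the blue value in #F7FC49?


Color: #F7FC49
R = F7 = 247
G = FC = 252
B = 49 = 73
Blue = 73


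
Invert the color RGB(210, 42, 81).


Invert: (255-R, 255-G, 255-B)
R: 255-210 = 45
G: 255-42 = 213
B: 255-81 = 174
= RGB(45, 213, 174)


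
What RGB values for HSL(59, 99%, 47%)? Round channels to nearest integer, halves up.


H=59°, S=0.99, L=0.47
C = (1-|2L-1|)×S = (1-|-0.06|)×0.99 = 0.9306
H' = H/60 = 59/60 ≈ 0.9833; X = C×(1-|H' mod 2 - 1|) = 0.91509
m = L - C/2 = 0.47 - 0.4653 = 0.0047
Sector ⌊H'⌋ = 0 → (R',G',B') = (0.9306, 0.91509, 0.0)
RGB = ((R'+m)×255, (G'+m)×255, (B'+m)×255) = (238.5015, 234.54645, 1.1985)
Round half up → RGB(239, 235, 1)


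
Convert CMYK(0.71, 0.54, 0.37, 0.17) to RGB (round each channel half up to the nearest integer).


R = 255 × (1-C) × (1-K) = 255 × 0.29 × 0.83 = 61.3785 → 61
G = 255 × (1-M) × (1-K) = 255 × 0.46 × 0.83 = 97.359 → 97
B = 255 × (1-Y) × (1-K) = 255 × 0.63 × 0.83 = 133.3395 → 133
= RGB(61, 97, 133)


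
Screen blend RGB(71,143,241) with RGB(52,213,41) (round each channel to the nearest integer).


Screen: C = 255 - (255-A)×(255-B)/255, rounded to nearest integer
R: 255 - (255-71)×(255-52)/255 = 255 - 37352/255 ≈ 255 - 146.478 = 108.522 → 109
G: 255 - (255-143)×(255-213)/255 = 255 - 4704/255 ≈ 255 - 18.447 = 236.553 → 237
B: 255 - (255-241)×(255-41)/255 = 255 - 2996/255 ≈ 255 - 11.749 = 243.251 → 243
= RGB(109, 237, 243)


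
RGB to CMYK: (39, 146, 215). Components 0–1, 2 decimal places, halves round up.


R'=39/255≈0.1529, G'=146/255≈0.5725, B'=215/255≈0.8431
K = 1 - max(R',G',B') = 1 - 215/255 = 40/255 = 0.15686… → 0.16
(1-R'-K)/(1-K) simplifies to (max-R)/max with max = 215:
C = (215-39)/215 = 176/215 = 0.81860… → 0.82
M = (215-146)/215 = 69/215 = 0.32093… → 0.32
Y = (215-215)/215 = 0/215 = 0 → 0.00
= CMYK(0.82, 0.32, 0.00, 0.16)


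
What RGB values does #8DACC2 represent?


8D → 141 (R)
AC → 172 (G)
C2 → 194 (B)
= RGB(141, 172, 194)


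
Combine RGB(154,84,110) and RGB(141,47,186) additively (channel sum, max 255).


Additive: each channel = min(255, C₁+C₂)
R: 154+141 = 295 → 255
G: 84+47 = 131 → 131
B: 110+186 = 296 → 255
= RGB(255, 131, 255)


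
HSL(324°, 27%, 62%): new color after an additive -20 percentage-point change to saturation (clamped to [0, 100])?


Original S = 27%
Adjustment = -20 percentage points
New S = 27 + (-20) = 7
Clamp to [0, 100] → 7
= HSL(324°, 7%, 62%)


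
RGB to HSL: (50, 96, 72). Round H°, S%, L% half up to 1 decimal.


Normalize: R'=50/255≈0.1961, G'=96/255≈0.3765, B'=72/255≈0.2824
Max=96/255, Min=50/255, Δ=Max-Min=46/255
L = (Max+Min)/2 = (96+50)/510 = 146/510 = 0.28627… → L = 28.6%
L ≤ 0.5 → S = Δ/(Max+Min) = 46/(96+50) = 46/146 = 0.31506… → S = 31.5%
(the 1/255 factors cancel in S and H, so raw channel differences can be used)
Max is G' → H = 60 × ((B-R)/Δ + 2) = 60 × ((72-50)/46 + 2)
  22/46 + 2 = 0.4782… + 2 = 2.4782…
  H = 60 × 2.4782… = 148.695…° → H = 148.7°
= HSL(148.7°, 31.5%, 28.6%)


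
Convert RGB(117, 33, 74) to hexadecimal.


R = 117 → 75 (hex)
G = 33 → 21 (hex)
B = 74 → 4A (hex)
Hex = #75214A


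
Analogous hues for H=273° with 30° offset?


Base hue: 273°
Left analog: (273 - 30) mod 360 = 243°
Right analog: (273 + 30) mod 360 = 303°
Analogous hues = 243° and 303°


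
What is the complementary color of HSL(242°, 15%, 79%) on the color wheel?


Complement = opposite side of color wheel = hue + 180°
H' = (242 + 180) mod 360 = 62°
S and L unchanged.
= HSL(62°, 15%, 79%)


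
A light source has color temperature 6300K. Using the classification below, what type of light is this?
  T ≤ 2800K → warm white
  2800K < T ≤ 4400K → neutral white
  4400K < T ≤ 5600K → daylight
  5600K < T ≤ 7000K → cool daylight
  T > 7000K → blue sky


Temperature: 6300K
5600K < 6300K ≤ 7000K → cool daylight
Classification: cool daylight


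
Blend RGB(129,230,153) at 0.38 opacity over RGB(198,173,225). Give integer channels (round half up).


C = α×F + (1-α)×B, with 1-α = 0.62
R: 0.38×129 + 0.62×198 = 49.02 + 122.76 = 171.78 → 172
G: 0.38×230 + 0.62×173 = 87.40 + 107.26 = 194.66 → 195
B: 0.38×153 + 0.62×225 = 58.14 + 139.50 = 197.64 → 198
= RGB(172, 195, 198)


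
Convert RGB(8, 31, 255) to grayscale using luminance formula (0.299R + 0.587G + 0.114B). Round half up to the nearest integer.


Gray = 0.299×R + 0.587×G + 0.114×B
Gray = 0.299×8 + 0.587×31 + 0.114×255
Gray = 2.392 + 18.197 + 29.070
Gray = 49.659 → round half up → 50
Gray = 50


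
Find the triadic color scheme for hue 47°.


Triadic: equally spaced at 120° intervals
H1 = 47°
H2 = (47 + 120) mod 360 = 167°
H3 = (47 + 240) mod 360 = 287°
Triadic = 47°, 167°, 287°


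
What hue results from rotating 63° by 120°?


New hue = (H + rotation) mod 360
New hue = (63 + 120) mod 360
= 183 mod 360
= 183°


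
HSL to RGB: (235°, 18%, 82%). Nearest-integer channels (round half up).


H=235°, S=0.18, L=0.82
C = (1-|2L-1|)×S = (1-|0.64|)×0.18 = 0.0648
H' = H/60 = 235/60 ≈ 3.9167; X = C×(1-|H' mod 2 - 1|) = 0.0054
m = L - C/2 = 0.82 - 0.0324 = 0.7876
Sector ⌊H'⌋ = 3 → (R',G',B') = (0.0, 0.0054, 0.0648)
RGB = ((R'+m)×255, (G'+m)×255, (B'+m)×255) = (200.838, 202.215, 217.362)
Round half up → RGB(201, 202, 217)


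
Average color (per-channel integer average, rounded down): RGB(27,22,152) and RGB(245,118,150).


Midpoint: each channel = ⌊(C₁+C₂)/2⌋
R: ⌊(27+245)/2⌋ = 136
G: ⌊(22+118)/2⌋ = 70
B: ⌊(152+150)/2⌋ = 151
= RGB(136, 70, 151)


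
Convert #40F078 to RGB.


40 → 64 (R)
F0 → 240 (G)
78 → 120 (B)
= RGB(64, 240, 120)


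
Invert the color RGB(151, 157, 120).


Invert: (255-R, 255-G, 255-B)
R: 255-151 = 104
G: 255-157 = 98
B: 255-120 = 135
= RGB(104, 98, 135)


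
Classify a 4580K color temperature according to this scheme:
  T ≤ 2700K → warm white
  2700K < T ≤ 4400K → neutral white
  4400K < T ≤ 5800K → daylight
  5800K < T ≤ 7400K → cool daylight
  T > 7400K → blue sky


Temperature: 4580K
4400K < 4580K ≤ 5800K → daylight
Classification: daylight


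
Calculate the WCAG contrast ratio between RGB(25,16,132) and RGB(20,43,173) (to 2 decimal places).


Linearize each sRGB channel c=v/255: c/12.92 if c ≤ 0.04045 else ((c+0.055)/1.055)^2.4
L = 0.2126×R_lin + 0.7152×G_lin + 0.0722×B_lin
Color 1 (25,16,132):
  R=25: 25/255≈0.0980 > 0.04045 → ((0.0980+0.055)/1.055)^2.4 ≈ 0.00972
  G=16: 16/255≈0.0627 > 0.04045 → ((0.0627+0.055)/1.055)^2.4 ≈ 0.00518
  B=132: 132/255≈0.5176 > 0.04045 → ((0.5176+0.055)/1.055)^2.4 ≈ 0.23074
  L1 = 0.2126×0.00972 + 0.7152×0.00518 + 0.0722×0.23074 ≈ 0.02243
Color 2 (20,43,173):
  R=20: 20/255≈0.0784 > 0.04045 → ((0.0784+0.055)/1.055)^2.4 ≈ 0.00700
  G=43: 43/255≈0.1686 > 0.04045 → ((0.1686+0.055)/1.055)^2.4 ≈ 0.02416
  B=173: 173/255≈0.6784 > 0.04045 → ((0.6784+0.055)/1.055)^2.4 ≈ 0.41789
  L2 = 0.2126×0.00700 + 0.7152×0.02416 + 0.0722×0.41789 ≈ 0.04894
Lighter = 0.04894, Darker = 0.02243
Ratio = (L_lighter + 0.05) / (L_darker + 0.05)
Ratio = (0.04894 + 0.05) / (0.02243 + 0.05) = 0.09894 / 0.07243 ≈ 1.3659
Ratio ≈ 1.37:1


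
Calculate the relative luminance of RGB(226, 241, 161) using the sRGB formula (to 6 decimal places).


Linearize each channel (sRGB transfer function): c = v/255; c_lin = c/12.92 if c ≤ 0.04045, else ((c+0.055)/1.055)^2.4
  R: 226/255 ≈ 0.886275 > 0.04045 → ((0.886275+0.055)/1.055)^2.4 ≈ 0.760525
  G: 241/255 ≈ 0.945098 > 0.04045 → ((0.945098+0.055)/1.055)^2.4 ≈ 0.879622
  B: 161/255 ≈ 0.631373 > 0.04045 → ((0.631373+0.055)/1.055)^2.4 ≈ 0.356400
R_lin = 0.760525, G_lin = 0.879622, B_lin = 0.356400
L = 0.2126×R + 0.7152×G + 0.0722×B
L = 0.2126×0.760525 + 0.7152×0.879622 + 0.0722×0.356400
L ≈ 0.816526


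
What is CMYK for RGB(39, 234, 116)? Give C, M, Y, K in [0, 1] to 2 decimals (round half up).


R'=39/255≈0.1529, G'=234/255≈0.9176, B'=116/255≈0.4549
K = 1 - max(R',G',B') = 1 - 234/255 = 21/255 = 0.08235… → 0.08
(1-R'-K)/(1-K) simplifies to (max-R)/max with max = 234:
C = (234-39)/234 = 195/234 = 0.83333… → 0.83
M = (234-234)/234 = 0/234 = 0 → 0.00
Y = (234-116)/234 = 118/234 = 0.50427… → 0.50
= CMYK(0.83, 0.00, 0.50, 0.08)


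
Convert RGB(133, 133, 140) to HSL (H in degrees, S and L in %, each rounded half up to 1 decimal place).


Normalize: R'=133/255≈0.5216, G'=133/255≈0.5216, B'=140/255≈0.5490
Max=140/255, Min=133/255, Δ=Max-Min=7/255
L = (Max+Min)/2 = (140+133)/510 = 273/510 = 0.53529… → L = 53.5%
L > 0.5 → S = Δ/(2-Max-Min) = 7/(510-140-133) = 7/237 = 0.02953… → S = 3.0%
(the 1/255 factors cancel in S and H, so raw channel differences can be used)
Max is B' → H = 60 × ((R-G)/Δ + 4) = 60 × ((133-133)/7 + 4)
  0/7 + 4 = 0 + 4 = 4
  H = 60 × 4 = 240° → H = 240.0°
= HSL(240.0°, 3.0%, 53.5%)


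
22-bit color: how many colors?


Colors = 2^bits = 2^22
= 4,194,304 colors


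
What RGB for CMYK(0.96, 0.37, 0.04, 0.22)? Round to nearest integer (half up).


R = 255 × (1-C) × (1-K) = 255 × 0.04 × 0.78 = 7.956 → 8
G = 255 × (1-M) × (1-K) = 255 × 0.63 × 0.78 = 125.307 → 125
B = 255 × (1-Y) × (1-K) = 255 × 0.96 × 0.78 = 190.944 → 191
= RGB(8, 125, 191)


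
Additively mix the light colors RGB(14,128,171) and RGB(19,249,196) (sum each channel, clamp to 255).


Additive: each channel = min(255, C₁+C₂)
R: 14+19 = 33 → 33
G: 128+249 = 377 → 255
B: 171+196 = 367 → 255
= RGB(33, 255, 255)


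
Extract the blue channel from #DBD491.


Color: #DBD491
R = DB = 219
G = D4 = 212
B = 91 = 145
Blue = 145


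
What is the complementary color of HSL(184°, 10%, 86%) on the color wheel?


Complement = opposite side of color wheel = hue + 180°
H' = (184 + 180) mod 360 = 4°
S and L unchanged.
= HSL(4°, 10%, 86%)


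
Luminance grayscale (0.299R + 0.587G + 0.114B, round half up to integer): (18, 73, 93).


Gray = 0.299×R + 0.587×G + 0.114×B
Gray = 0.299×18 + 0.587×73 + 0.114×93
Gray = 5.382 + 42.851 + 10.602
Gray = 58.835 → round half up → 59
Gray = 59


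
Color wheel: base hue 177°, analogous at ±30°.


Base hue: 177°
Left analog: (177 - 30) mod 360 = 147°
Right analog: (177 + 30) mod 360 = 207°
Analogous hues = 147° and 207°


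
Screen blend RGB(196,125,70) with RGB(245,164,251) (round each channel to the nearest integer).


Screen: C = 255 - (255-A)×(255-B)/255, rounded to nearest integer
R: 255 - (255-196)×(255-245)/255 = 255 - 590/255 ≈ 255 - 2.314 = 252.686 → 253
G: 255 - (255-125)×(255-164)/255 = 255 - 11830/255 ≈ 255 - 46.392 = 208.608 → 209
B: 255 - (255-70)×(255-251)/255 = 255 - 740/255 ≈ 255 - 2.902 = 252.098 → 252
= RGB(253, 209, 252)


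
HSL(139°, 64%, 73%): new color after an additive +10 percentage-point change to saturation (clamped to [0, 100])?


Original S = 64%
Adjustment = +10 percentage points
New S = 64 + (10) = 74
Clamp to [0, 100] → 74
= HSL(139°, 74%, 73%)


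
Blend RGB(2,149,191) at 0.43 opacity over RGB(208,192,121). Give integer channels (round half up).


C = α×F + (1-α)×B, with 1-α = 0.57
R: 0.43×2 + 0.57×208 = 0.86 + 118.56 = 119.42 → 119
G: 0.43×149 + 0.57×192 = 64.07 + 109.44 = 173.51 → 174
B: 0.43×191 + 0.57×121 = 82.13 + 68.97 = 151.10 → 151
= RGB(119, 174, 151)


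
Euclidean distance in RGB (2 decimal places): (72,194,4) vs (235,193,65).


d = √[(R₁-R₂)² + (G₁-G₂)² + (B₁-B₂)²]
d = √[(72-235)² + (194-193)² + (4-65)²]
d = √[26569 + 1 + 3721]
d = √30291
d ≈ 174.04


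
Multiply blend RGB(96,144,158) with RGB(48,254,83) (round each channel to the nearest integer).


Multiply: C = A×B/255, rounded to nearest integer
R: 96×48/255 = 4608/255 ≈ 18.071 → 18
G: 144×254/255 = 36576/255 ≈ 143.435 → 143
B: 158×83/255 = 13114/255 ≈ 51.427 → 51
= RGB(18, 143, 51)


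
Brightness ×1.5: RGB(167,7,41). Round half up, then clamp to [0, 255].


Multiply each channel by 1.5, round half up, clamp to [0, 255]
R: 167×1.5 = 250.5 → round → 251
G: 7×1.5 = 10.5 → round → 11
B: 41×1.5 = 61.5 → round → 62
= RGB(251, 11, 62)


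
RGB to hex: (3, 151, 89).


R = 3 → 03 (hex)
G = 151 → 97 (hex)
B = 89 → 59 (hex)
Hex = #039759


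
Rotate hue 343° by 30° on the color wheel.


New hue = (H + rotation) mod 360
New hue = (343 + 30) mod 360
= 373 mod 360
= 13°


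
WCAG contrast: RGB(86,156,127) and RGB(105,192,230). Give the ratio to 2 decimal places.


Linearize each sRGB channel c=v/255: c/12.92 if c ≤ 0.04045 else ((c+0.055)/1.055)^2.4
L = 0.2126×R_lin + 0.7152×G_lin + 0.0722×B_lin
Color 1 (86,156,127):
  R=86: 86/255≈0.3373 > 0.04045 → ((0.3373+0.055)/1.055)^2.4 ≈ 0.09306
  G=156: 156/255≈0.6118 > 0.04045 → ((0.6118+0.055)/1.055)^2.4 ≈ 0.33245
  B=127: 127/255≈0.4980 > 0.04045 → ((0.4980+0.055)/1.055)^2.4 ≈ 0.21223
  L1 = 0.2126×0.09306 + 0.7152×0.33245 + 0.0722×0.21223 ≈ 0.27288
Color 2 (105,192,230):
  R=105: 105/255≈0.4118 > 0.04045 → ((0.4118+0.055)/1.055)^2.4 ≈ 0.14126
  G=192: 192/255≈0.7529 > 0.04045 → ((0.7529+0.055)/1.055)^2.4 ≈ 0.52712
  B=230: 230/255≈0.9020 > 0.04045 → ((0.9020+0.055)/1.055)^2.4 ≈ 0.79130
  L2 = 0.2126×0.14126 + 0.7152×0.52712 + 0.0722×0.79130 ≈ 0.46416
Lighter = 0.46416, Darker = 0.27288
Ratio = (L_lighter + 0.05) / (L_darker + 0.05)
Ratio = (0.46416 + 0.05) / (0.27288 + 0.05) = 0.51416 / 0.32288 ≈ 1.5924
Ratio ≈ 1.59:1


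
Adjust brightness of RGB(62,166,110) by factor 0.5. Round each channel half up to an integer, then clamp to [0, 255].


Multiply each channel by 0.5, round half up, clamp to [0, 255]
R: 62×0.5 = 31
G: 166×0.5 = 83
B: 110×0.5 = 55
= RGB(31, 83, 55)


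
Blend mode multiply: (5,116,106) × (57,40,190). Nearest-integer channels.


Multiply: C = A×B/255, rounded to nearest integer
R: 5×57/255 = 285/255 ≈ 1.118 → 1
G: 116×40/255 = 4640/255 ≈ 18.196 → 18
B: 106×190/255 = 20140/255 ≈ 78.980 → 79
= RGB(1, 18, 79)


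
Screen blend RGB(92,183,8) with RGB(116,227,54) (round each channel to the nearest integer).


Screen: C = 255 - (255-A)×(255-B)/255, rounded to nearest integer
R: 255 - (255-92)×(255-116)/255 = 255 - 22657/255 ≈ 255 - 88.851 = 166.149 → 166
G: 255 - (255-183)×(255-227)/255 = 255 - 2016/255 ≈ 255 - 7.906 = 247.094 → 247
B: 255 - (255-8)×(255-54)/255 = 255 - 49647/255 ≈ 255 - 194.694 = 60.306 → 60
= RGB(166, 247, 60)


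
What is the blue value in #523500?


Color: #523500
R = 52 = 82
G = 35 = 53
B = 00 = 0
Blue = 0


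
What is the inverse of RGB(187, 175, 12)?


Invert: (255-R, 255-G, 255-B)
R: 255-187 = 68
G: 255-175 = 80
B: 255-12 = 243
= RGB(68, 80, 243)


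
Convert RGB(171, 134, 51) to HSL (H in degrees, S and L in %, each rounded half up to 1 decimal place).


Normalize: R'=171/255≈0.6706, G'=134/255≈0.5255, B'=51/255≈0.2000
Max=171/255, Min=51/255, Δ=Max-Min=120/255
L = (Max+Min)/2 = (171+51)/510 = 222/510 = 0.43529… → L = 43.5%
L ≤ 0.5 → S = Δ/(Max+Min) = 120/(171+51) = 120/222 = 0.54054… → S = 54.1%
(the 1/255 factors cancel in S and H, so raw channel differences can be used)
Max is R' → H = 60 × (((G-B)/Δ) mod 6) = 60 × (((134-51)/120) mod 6)
  83/120 = 0.6916…
  H = 60 × 0.6916… = 41.5° → H = 41.5°
= HSL(41.5°, 54.1%, 43.5%)


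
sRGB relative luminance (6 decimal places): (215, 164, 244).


Linearize each channel (sRGB transfer function): c = v/255; c_lin = c/12.92 if c ≤ 0.04045, else ((c+0.055)/1.055)^2.4
  R: 215/255 ≈ 0.843137 > 0.04045 → ((0.843137+0.055)/1.055)^2.4 ≈ 0.679542
  G: 164/255 ≈ 0.643137 > 0.04045 → ((0.643137+0.055)/1.055)^2.4 ≈ 0.371238
  B: 244/255 ≈ 0.956863 > 0.04045 → ((0.956863+0.055)/1.055)^2.4 ≈ 0.904661
R_lin = 0.679542, G_lin = 0.371238, B_lin = 0.904661
L = 0.2126×R + 0.7152×G + 0.0722×B
L = 0.2126×0.679542 + 0.7152×0.371238 + 0.0722×0.904661
L ≈ 0.475296


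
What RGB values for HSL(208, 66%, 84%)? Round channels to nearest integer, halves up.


H=208°, S=0.66, L=0.84
C = (1-|2L-1|)×S = (1-|0.68|)×0.66 = 0.2112
H' = H/60 = 208/60 ≈ 3.4667; X = C×(1-|H' mod 2 - 1|) = 0.11264
m = L - C/2 = 0.84 - 0.1056 = 0.7344
Sector ⌊H'⌋ = 3 → (R',G',B') = (0.0, 0.11264, 0.2112)
RGB = ((R'+m)×255, (G'+m)×255, (B'+m)×255) = (187.272, 215.9952, 241.128)
Round half up → RGB(187, 216, 241)


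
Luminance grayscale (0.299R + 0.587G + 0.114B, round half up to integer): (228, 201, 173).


Gray = 0.299×R + 0.587×G + 0.114×B
Gray = 0.299×228 + 0.587×201 + 0.114×173
Gray = 68.172 + 117.987 + 19.722
Gray = 205.881 → round half up → 206
Gray = 206


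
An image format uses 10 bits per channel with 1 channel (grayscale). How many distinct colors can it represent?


Total bits = 10 bits/channel × 1 channels = 10 bits
Distinct colors = 2^10
= 1,024 colors


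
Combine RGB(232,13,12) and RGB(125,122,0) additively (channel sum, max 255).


Additive: each channel = min(255, C₁+C₂)
R: 232+125 = 357 → 255
G: 13+122 = 135 → 135
B: 12+0 = 12 → 12
= RGB(255, 135, 12)


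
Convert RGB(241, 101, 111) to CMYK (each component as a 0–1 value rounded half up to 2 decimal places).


R'=241/255≈0.9451, G'=101/255≈0.3961, B'=111/255≈0.4353
K = 1 - max(R',G',B') = 1 - 241/255 = 14/255 = 0.05490… → 0.05
(1-R'-K)/(1-K) simplifies to (max-R)/max with max = 241:
C = (241-241)/241 = 0/241 = 0 → 0.00
M = (241-101)/241 = 140/241 = 0.58091… → 0.58
Y = (241-111)/241 = 130/241 = 0.53941… → 0.54
= CMYK(0.00, 0.58, 0.54, 0.05)


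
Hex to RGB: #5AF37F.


5A → 90 (R)
F3 → 243 (G)
7F → 127 (B)
= RGB(90, 243, 127)


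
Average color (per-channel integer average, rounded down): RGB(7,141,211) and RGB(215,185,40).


Midpoint: each channel = ⌊(C₁+C₂)/2⌋
R: ⌊(7+215)/2⌋ = 111
G: ⌊(141+185)/2⌋ = 163
B: ⌊(211+40)/2⌋ = 125
= RGB(111, 163, 125)


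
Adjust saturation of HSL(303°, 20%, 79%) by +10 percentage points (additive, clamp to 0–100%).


Original S = 20%
Adjustment = +10 percentage points
New S = 20 + (10) = 30
Clamp to [0, 100] → 30
= HSL(303°, 30%, 79%)


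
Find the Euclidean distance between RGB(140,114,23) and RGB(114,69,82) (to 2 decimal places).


d = √[(R₁-R₂)² + (G₁-G₂)² + (B₁-B₂)²]
d = √[(140-114)² + (114-69)² + (23-82)²]
d = √[676 + 2025 + 3481]
d = √6182
d ≈ 78.63


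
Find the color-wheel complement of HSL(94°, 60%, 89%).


Complement = opposite side of color wheel = hue + 180°
H' = (94 + 180) mod 360 = 274°
S and L unchanged.
= HSL(274°, 60%, 89%)


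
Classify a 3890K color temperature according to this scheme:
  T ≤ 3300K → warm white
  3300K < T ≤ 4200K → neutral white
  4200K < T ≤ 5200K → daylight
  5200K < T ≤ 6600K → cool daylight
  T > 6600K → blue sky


Temperature: 3890K
3300K < 3890K ≤ 4200K → neutral white
Classification: neutral white


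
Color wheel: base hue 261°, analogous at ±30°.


Base hue: 261°
Left analog: (261 - 30) mod 360 = 231°
Right analog: (261 + 30) mod 360 = 291°
Analogous hues = 231° and 291°


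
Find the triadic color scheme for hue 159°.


Triadic: equally spaced at 120° intervals
H1 = 159°
H2 = (159 + 120) mod 360 = 279°
H3 = (159 + 240) mod 360 = 39°
Triadic = 159°, 279°, 39°


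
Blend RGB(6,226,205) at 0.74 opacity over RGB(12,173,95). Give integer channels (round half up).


C = α×F + (1-α)×B, with 1-α = 0.26
R: 0.74×6 + 0.26×12 = 4.44 + 3.12 = 7.56 → 8
G: 0.74×226 + 0.26×173 = 167.24 + 44.98 = 212.22 → 212
B: 0.74×205 + 0.26×95 = 151.70 + 24.70 = 176.40 → 176
= RGB(8, 212, 176)


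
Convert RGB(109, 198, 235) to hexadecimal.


R = 109 → 6D (hex)
G = 198 → C6 (hex)
B = 235 → EB (hex)
Hex = #6DC6EB


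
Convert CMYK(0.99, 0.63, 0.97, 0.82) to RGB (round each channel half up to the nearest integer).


R = 255 × (1-C) × (1-K) = 255 × 0.01 × 0.18 = 0.459 → 0
G = 255 × (1-M) × (1-K) = 255 × 0.37 × 0.18 = 16.983 → 17
B = 255 × (1-Y) × (1-K) = 255 × 0.03 × 0.18 = 1.377 → 1
= RGB(0, 17, 1)


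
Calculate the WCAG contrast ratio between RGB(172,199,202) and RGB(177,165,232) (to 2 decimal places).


Linearize each sRGB channel c=v/255: c/12.92 if c ≤ 0.04045 else ((c+0.055)/1.055)^2.4
L = 0.2126×R_lin + 0.7152×G_lin + 0.0722×B_lin
Color 1 (172,199,202):
  R=172: 172/255≈0.6745 > 0.04045 → ((0.6745+0.055)/1.055)^2.4 ≈ 0.41254
  G=199: 199/255≈0.7804 > 0.04045 → ((0.7804+0.055)/1.055)^2.4 ≈ 0.57112
  B=202: 202/255≈0.7922 > 0.04045 → ((0.7922+0.055)/1.055)^2.4 ≈ 0.59062
  L1 = 0.2126×0.41254 + 0.7152×0.57112 + 0.0722×0.59062 ≈ 0.53882
Color 2 (177,165,232):
  R=177: 177/255≈0.6941 > 0.04045 → ((0.6941+0.055)/1.055)^2.4 ≈ 0.43966
  G=165: 165/255≈0.6471 > 0.04045 → ((0.6471+0.055)/1.055)^2.4 ≈ 0.37626
  B=232: 232/255≈0.9098 > 0.04045 → ((0.9098+0.055)/1.055)^2.4 ≈ 0.80695
  L2 = 0.2126×0.43966 + 0.7152×0.37626 + 0.0722×0.80695 ≈ 0.42084
Lighter = 0.53882, Darker = 0.42084
Ratio = (L_lighter + 0.05) / (L_darker + 0.05)
Ratio = (0.53882 + 0.05) / (0.42084 + 0.05) = 0.58882 / 0.47084 ≈ 1.2506
Ratio ≈ 1.25:1


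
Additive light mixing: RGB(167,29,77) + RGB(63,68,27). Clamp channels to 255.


Additive: each channel = min(255, C₁+C₂)
R: 167+63 = 230 → 230
G: 29+68 = 97 → 97
B: 77+27 = 104 → 104
= RGB(230, 97, 104)


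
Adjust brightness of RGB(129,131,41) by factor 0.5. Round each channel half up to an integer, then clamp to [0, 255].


Multiply each channel by 0.5, round half up, clamp to [0, 255]
R: 129×0.5 = 64.5 → round → 65
G: 131×0.5 = 65.5 → round → 66
B: 41×0.5 = 20.5 → round → 21
= RGB(65, 66, 21)


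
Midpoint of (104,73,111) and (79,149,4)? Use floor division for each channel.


Midpoint: each channel = ⌊(C₁+C₂)/2⌋
R: ⌊(104+79)/2⌋ = 91
G: ⌊(73+149)/2⌋ = 111
B: ⌊(111+4)/2⌋ = 57
= RGB(91, 111, 57)


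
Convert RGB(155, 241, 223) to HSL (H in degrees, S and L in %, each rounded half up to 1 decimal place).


Normalize: R'=155/255≈0.6078, G'=241/255≈0.9451, B'=223/255≈0.8745
Max=241/255, Min=155/255, Δ=Max-Min=86/255
L = (Max+Min)/2 = (241+155)/510 = 396/510 = 0.77647… → L = 77.6%
L > 0.5 → S = Δ/(2-Max-Min) = 86/(510-241-155) = 86/114 = 0.75438… → S = 75.4%
(the 1/255 factors cancel in S and H, so raw channel differences can be used)
Max is G' → H = 60 × ((B-R)/Δ + 2) = 60 × ((223-155)/86 + 2)
  68/86 + 2 = 0.7906… + 2 = 2.7906…
  H = 60 × 2.7906… = 167.441…° → H = 167.4°
= HSL(167.4°, 75.4%, 77.6%)


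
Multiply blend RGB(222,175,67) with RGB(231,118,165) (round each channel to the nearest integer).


Multiply: C = A×B/255, rounded to nearest integer
R: 222×231/255 = 51282/255 ≈ 201.106 → 201
G: 175×118/255 = 20650/255 ≈ 80.980 → 81
B: 67×165/255 = 11055/255 ≈ 43.353 → 43
= RGB(201, 81, 43)


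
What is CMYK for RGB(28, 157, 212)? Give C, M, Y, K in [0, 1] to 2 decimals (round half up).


R'=28/255≈0.1098, G'=157/255≈0.6157, B'=212/255≈0.8314
K = 1 - max(R',G',B') = 1 - 212/255 = 43/255 = 0.16862… → 0.17
(1-R'-K)/(1-K) simplifies to (max-R)/max with max = 212:
C = (212-28)/212 = 184/212 = 0.86792… → 0.87
M = (212-157)/212 = 55/212 = 0.25943… → 0.26
Y = (212-212)/212 = 0/212 = 0 → 0.00
= CMYK(0.87, 0.26, 0.00, 0.17)


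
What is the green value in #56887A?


Color: #56887A
R = 56 = 86
G = 88 = 136
B = 7A = 122
Green = 136


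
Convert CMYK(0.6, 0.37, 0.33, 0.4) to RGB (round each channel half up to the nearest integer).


R = 255 × (1-C) × (1-K) = 255 × 0.40 × 0.60 = 61.2 → 61
G = 255 × (1-M) × (1-K) = 255 × 0.63 × 0.60 = 96.39 → 96
B = 255 × (1-Y) × (1-K) = 255 × 0.67 × 0.60 = 102.51 → 103
= RGB(61, 96, 103)


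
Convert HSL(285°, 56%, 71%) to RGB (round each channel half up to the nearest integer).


H=285°, S=0.56, L=0.71
C = (1-|2L-1|)×S = (1-|0.42|)×0.56 = 0.3248
H' = H/60 = 285/60 ≈ 4.7500; X = C×(1-|H' mod 2 - 1|) = 0.2436
m = L - C/2 = 0.71 - 0.1624 = 0.5476
Sector ⌊H'⌋ = 4 → (R',G',B') = (0.2436, 0.0, 0.3248)
RGB = ((R'+m)×255, (G'+m)×255, (B'+m)×255) = (201.756, 139.638, 222.462)
Round half up → RGB(202, 140, 222)


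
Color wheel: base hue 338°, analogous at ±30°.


Base hue: 338°
Left analog: (338 - 30) mod 360 = 308°
Right analog: (338 + 30) mod 360 = 8°
Analogous hues = 308° and 8°


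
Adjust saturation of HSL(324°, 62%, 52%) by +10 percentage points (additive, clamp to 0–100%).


Original S = 62%
Adjustment = +10 percentage points
New S = 62 + (10) = 72
Clamp to [0, 100] → 72
= HSL(324°, 72%, 52%)


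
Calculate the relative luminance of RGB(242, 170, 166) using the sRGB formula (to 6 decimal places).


Linearize each channel (sRGB transfer function): c = v/255; c_lin = c/12.92 if c ≤ 0.04045, else ((c+0.055)/1.055)^2.4
  R: 242/255 ≈ 0.949020 > 0.04045 → ((0.949020+0.055)/1.055)^2.4 ≈ 0.887923
  G: 170/255 ≈ 0.666667 > 0.04045 → ((0.666667+0.055)/1.055)^2.4 ≈ 0.401978
  B: 166/255 ≈ 0.650980 > 0.04045 → ((0.650980+0.055)/1.055)^2.4 ≈ 0.381326
R_lin = 0.887923, G_lin = 0.401978, B_lin = 0.381326
L = 0.2126×R + 0.7152×G + 0.0722×B
L = 0.2126×0.887923 + 0.7152×0.401978 + 0.0722×0.381326
L ≈ 0.503799


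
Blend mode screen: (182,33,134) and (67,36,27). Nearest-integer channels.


Screen: C = 255 - (255-A)×(255-B)/255, rounded to nearest integer
R: 255 - (255-182)×(255-67)/255 = 255 - 13724/255 ≈ 255 - 53.820 = 201.180 → 201
G: 255 - (255-33)×(255-36)/255 = 255 - 48618/255 ≈ 255 - 190.659 = 64.341 → 64
B: 255 - (255-134)×(255-27)/255 = 255 - 27588/255 ≈ 255 - 108.188 = 146.812 → 147
= RGB(201, 64, 147)


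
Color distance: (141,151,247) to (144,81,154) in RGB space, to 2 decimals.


d = √[(R₁-R₂)² + (G₁-G₂)² + (B₁-B₂)²]
d = √[(141-144)² + (151-81)² + (247-154)²]
d = √[9 + 4900 + 8649]
d = √13558
d ≈ 116.44


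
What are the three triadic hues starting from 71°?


Triadic: equally spaced at 120° intervals
H1 = 71°
H2 = (71 + 120) mod 360 = 191°
H3 = (71 + 240) mod 360 = 311°
Triadic = 71°, 191°, 311°


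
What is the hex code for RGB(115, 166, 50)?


R = 115 → 73 (hex)
G = 166 → A6 (hex)
B = 50 → 32 (hex)
Hex = #73A632


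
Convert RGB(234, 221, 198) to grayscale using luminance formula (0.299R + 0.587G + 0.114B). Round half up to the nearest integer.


Gray = 0.299×R + 0.587×G + 0.114×B
Gray = 0.299×234 + 0.587×221 + 0.114×198
Gray = 69.966 + 129.727 + 22.572
Gray = 222.265 → round half up → 222
Gray = 222
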